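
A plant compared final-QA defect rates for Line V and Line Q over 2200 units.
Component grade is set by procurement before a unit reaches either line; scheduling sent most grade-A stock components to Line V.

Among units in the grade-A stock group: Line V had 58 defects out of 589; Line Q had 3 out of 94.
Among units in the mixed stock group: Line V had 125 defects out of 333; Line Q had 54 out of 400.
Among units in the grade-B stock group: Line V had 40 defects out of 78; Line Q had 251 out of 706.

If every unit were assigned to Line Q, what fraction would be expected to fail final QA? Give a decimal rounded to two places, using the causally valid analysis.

0.18

The component grade-specific comparison favours Line Q throughout, but the pooled figures favour Line V. The question is whether to condition on component grade.
Nothing the line does changes component grade; the imbalance is an allocation artefact. With component grade also predicting the outcome, the pooled figure is confounded, and the within-stratum comparison is the causal one.
Standardising Line Q to the population component grade mix: 0.310·3/94 + 0.333·54/400 + 0.356·251/706 = 0.182.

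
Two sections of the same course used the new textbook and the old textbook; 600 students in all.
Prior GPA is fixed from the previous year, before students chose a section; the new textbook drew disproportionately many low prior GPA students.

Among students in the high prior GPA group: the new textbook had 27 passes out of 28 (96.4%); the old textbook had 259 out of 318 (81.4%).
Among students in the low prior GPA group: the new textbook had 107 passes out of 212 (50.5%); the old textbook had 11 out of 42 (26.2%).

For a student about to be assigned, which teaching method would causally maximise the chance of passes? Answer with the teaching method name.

the new textbook

Prior GPA band satisfies the back-door criterion: it is not a descendant of the teaching method, and it blocks the spurious path from teaching method to outcome. Adjusting for it (i.e., using the within-prior GPA band rates) gives the causal effect.
Within each level — high prior GPA: 96.4% vs 81.4%; low prior GPA: 50.5% vs 26.2% — the new textbook is higher every time.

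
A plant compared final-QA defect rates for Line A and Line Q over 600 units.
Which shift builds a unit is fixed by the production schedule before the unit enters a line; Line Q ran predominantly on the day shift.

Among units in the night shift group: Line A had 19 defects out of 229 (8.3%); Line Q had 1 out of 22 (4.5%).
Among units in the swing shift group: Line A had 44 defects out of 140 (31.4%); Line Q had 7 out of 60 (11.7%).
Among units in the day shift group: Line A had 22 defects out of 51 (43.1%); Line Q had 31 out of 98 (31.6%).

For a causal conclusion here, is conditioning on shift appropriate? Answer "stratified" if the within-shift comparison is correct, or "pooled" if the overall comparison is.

Here shift is a common cause — it drives both which line a case falls under and the outcome. The crude comparison mixes populations; the stratum-specific rates are the causally relevant ones.
Within each level — night shift: 8.3% vs 4.5%; swing shift: 31.4% vs 11.7%; day shift: 43.1% vs 31.6% — Line Q is lower every time.

stratified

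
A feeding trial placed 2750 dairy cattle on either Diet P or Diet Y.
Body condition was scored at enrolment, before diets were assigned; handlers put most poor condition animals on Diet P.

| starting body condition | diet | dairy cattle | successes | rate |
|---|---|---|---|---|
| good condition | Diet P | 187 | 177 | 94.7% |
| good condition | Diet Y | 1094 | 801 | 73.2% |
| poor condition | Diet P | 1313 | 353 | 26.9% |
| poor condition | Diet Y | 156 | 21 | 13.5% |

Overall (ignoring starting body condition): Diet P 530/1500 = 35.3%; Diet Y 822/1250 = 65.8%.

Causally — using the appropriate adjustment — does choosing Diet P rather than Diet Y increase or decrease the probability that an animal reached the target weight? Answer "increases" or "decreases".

Diet P is higher inside every starting body condition stratum but Diet Y is higher in aggregate. Whether to stratify depends on how starting body condition relates to the diet.
Starting body condition differs across diets for reasons unrelated to any effect of the diet itself, and it separately predicts the outcome — a classic confounder. We must compare within starting body condition levels.
Within each level — good condition: 94.7% vs 73.2%; poor condition: 26.9% vs 13.5% — Diet P is higher every time.

increases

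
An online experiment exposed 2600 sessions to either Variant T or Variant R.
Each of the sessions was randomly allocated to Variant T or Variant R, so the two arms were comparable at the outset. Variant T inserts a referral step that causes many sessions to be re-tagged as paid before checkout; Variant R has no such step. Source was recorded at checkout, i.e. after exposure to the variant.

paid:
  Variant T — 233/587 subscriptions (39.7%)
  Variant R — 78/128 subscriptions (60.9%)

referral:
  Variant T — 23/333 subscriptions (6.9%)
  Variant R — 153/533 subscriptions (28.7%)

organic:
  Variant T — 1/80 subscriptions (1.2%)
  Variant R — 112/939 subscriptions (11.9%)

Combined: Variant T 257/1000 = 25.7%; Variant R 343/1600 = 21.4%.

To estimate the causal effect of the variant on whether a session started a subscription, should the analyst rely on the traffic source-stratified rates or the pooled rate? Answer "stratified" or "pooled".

pooled

Traffic source here is a post-treatment variable shaped by the variant; conditioning on it would introduce bias rather than remove it. The overall comparison is the causal one.
Pooled: Variant T 25.7% vs Variant R 21.4%; Variant T is higher overall.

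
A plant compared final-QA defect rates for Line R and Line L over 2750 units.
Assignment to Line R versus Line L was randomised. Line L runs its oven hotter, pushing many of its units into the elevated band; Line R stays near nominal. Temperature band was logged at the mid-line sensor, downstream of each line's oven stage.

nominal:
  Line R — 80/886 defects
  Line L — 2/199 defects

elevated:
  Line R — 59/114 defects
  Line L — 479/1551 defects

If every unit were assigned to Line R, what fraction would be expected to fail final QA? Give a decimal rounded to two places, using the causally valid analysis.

Within every in-process temperature band level Line L has the lower rate, yet pooled Line R does — Simpson's reversal.
In-process temperature band here is a post-treatment variable shaped by the line; conditioning on it would introduce bias rather than remove it. The overall comparison is the causal one.
So P(outcome | do(Line R)) is just the pooled rate for Line R: 139/1000 = 0.139.

0.14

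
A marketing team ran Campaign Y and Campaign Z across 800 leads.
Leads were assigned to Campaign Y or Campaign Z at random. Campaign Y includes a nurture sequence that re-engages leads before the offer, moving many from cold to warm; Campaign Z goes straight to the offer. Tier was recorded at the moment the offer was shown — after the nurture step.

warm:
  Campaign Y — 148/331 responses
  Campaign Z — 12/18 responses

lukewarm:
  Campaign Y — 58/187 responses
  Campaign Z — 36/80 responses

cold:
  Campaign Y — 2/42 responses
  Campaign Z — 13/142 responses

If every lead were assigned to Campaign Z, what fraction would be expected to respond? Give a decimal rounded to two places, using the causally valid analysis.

Stratifying would compare campaigns among leads the campaigns themselves sorted into engagement tier groups — a form of selection on an intermediate. The unconditioned pooled rates give the total causal effect.
So P(outcome | do(Campaign Z)) is just the pooled rate for Campaign Z: 61/240 = 0.254.

0.25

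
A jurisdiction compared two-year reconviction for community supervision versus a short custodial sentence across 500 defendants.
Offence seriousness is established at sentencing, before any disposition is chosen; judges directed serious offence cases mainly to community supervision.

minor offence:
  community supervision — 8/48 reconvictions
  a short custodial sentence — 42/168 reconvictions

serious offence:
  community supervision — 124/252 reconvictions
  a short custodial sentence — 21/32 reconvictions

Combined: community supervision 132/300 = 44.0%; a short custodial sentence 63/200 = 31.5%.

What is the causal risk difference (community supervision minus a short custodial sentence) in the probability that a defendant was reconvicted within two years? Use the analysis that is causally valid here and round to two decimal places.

The stratified and pooled comparisons disagree (community supervision wins within each offence seriousness; a short custodial sentence wins overall), so the answer turns on the causal role of offence seriousness.
Nothing the disposition does changes offence seriousness; the imbalance is an allocation artefact. With offence seriousness also predicting the outcome, the pooled figure is confounded, and the within-stratum comparison is the causal one.
Adjusting over the population distribution of offence seriousness: 0.432·(0.167−0.250) + 0.568·(0.492−0.656) = -0.129.

-0.13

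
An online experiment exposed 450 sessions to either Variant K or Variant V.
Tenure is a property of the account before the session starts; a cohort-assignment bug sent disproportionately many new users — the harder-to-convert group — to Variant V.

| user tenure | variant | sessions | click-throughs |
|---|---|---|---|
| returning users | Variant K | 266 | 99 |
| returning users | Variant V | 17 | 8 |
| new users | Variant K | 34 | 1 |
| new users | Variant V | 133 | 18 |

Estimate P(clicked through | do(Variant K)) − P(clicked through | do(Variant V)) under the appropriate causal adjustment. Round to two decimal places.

User tenure is set before the variant has any effect — it is not caused by the variant — and it independently drives the outcome. That makes it a confounder, so the causal comparison is within user tenure levels.
Adjusting over the population distribution of user tenure: 0.629·(0.372−0.471) + 0.371·(0.029−0.135) = -0.101.

-0.10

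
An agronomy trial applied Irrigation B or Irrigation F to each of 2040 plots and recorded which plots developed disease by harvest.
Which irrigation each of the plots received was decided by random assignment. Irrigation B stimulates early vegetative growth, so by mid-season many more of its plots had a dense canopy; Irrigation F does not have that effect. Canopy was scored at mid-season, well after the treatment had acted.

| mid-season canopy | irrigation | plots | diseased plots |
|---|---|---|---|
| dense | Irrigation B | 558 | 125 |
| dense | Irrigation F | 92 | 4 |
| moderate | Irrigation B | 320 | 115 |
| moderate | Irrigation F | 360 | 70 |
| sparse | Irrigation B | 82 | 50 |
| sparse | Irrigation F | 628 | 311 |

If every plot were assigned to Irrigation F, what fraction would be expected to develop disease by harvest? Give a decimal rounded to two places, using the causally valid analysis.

0.36

Irrigation F is lower inside every mid-season canopy stratum but Irrigation B is lower in aggregate. Whether to stratify depends on how mid-season canopy relates to the irrigation.
Because the irrigation influences mid-season canopy, mid-season canopy is a post-treatment mediator, not a confounder. Stratifying on it would bias the estimate; the causal effect is the crude pooled difference.
So P(outcome | do(Irrigation F)) is just the pooled rate for Irrigation F: 385/1080 = 0.356.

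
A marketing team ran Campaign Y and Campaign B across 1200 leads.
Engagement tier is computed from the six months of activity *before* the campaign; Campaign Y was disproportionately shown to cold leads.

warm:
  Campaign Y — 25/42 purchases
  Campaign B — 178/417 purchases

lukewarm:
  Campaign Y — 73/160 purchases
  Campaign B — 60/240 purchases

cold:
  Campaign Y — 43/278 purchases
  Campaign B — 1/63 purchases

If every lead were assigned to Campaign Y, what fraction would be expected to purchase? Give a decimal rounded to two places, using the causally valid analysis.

Within every engagement tier level Campaign Y has the higher rate, yet pooled Campaign B does — Simpson's reversal.
Since engagement tier is a pre-existing factor (not a product of the campaign) and it affects the outcome on its own, it is a confounder. The stratified rates, not the pooled rate, identify the causal effect.
Standardising Campaign Y to the population engagement tier mix: 0.383·25/42 + 0.333·73/160 + 0.284·43/278 = 0.424.

0.42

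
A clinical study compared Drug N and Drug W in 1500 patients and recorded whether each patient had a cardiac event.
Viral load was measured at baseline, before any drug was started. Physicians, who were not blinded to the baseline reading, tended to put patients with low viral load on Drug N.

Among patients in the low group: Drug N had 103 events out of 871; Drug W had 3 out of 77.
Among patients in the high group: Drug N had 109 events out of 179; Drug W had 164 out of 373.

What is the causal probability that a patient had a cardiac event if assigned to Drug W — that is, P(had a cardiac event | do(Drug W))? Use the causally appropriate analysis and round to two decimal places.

0.19

Within every viral load level Drug W has the lower rate, yet pooled Drug N does — Simpson's reversal.
Here viral load is a common cause — it drives both which drug a case falls under and the outcome. The crude comparison mixes populations; the stratum-specific rates are the causally relevant ones.
Standardising Drug W to the population viral load mix: 0.632·3/77 + 0.368·164/373 = 0.186.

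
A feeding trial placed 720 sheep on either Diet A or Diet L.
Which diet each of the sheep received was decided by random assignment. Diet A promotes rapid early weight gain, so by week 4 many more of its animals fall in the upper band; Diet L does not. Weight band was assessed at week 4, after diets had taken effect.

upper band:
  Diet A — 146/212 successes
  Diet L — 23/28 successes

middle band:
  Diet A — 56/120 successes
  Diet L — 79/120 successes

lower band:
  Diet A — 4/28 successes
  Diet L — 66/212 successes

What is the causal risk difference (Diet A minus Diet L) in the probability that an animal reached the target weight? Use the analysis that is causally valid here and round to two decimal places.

+0.11

Within every week-4 weight band level Diet L has the higher rate, yet pooled Diet A does — Simpson's reversal.
Week-4 weight band here is a post-treatment variable shaped by the diet; conditioning on it would introduce bias rather than remove it. The overall comparison is the causal one.
The causal difference is the pooled difference: 0.572 − 0.467 = +0.106.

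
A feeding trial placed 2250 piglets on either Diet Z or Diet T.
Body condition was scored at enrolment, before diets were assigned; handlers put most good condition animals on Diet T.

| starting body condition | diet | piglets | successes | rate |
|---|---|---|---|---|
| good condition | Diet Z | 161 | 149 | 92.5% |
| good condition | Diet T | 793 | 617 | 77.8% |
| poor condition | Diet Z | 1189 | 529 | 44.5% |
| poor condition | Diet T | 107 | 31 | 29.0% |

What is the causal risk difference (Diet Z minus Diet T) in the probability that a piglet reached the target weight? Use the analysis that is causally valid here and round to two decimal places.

+0.15

Within every starting body condition level Diet Z has the higher rate, yet pooled Diet T does — Simpson's reversal.
Starting body condition satisfies the back-door criterion: it is not a descendant of the diet, and it blocks the spurious path from diet to outcome. Adjusting for it (i.e., using the within-starting body condition rates) gives the causal effect.
Adjusting over the population distribution of starting body condition: 0.424·(0.925−0.778) + 0.576·(0.445−0.290) = +0.152.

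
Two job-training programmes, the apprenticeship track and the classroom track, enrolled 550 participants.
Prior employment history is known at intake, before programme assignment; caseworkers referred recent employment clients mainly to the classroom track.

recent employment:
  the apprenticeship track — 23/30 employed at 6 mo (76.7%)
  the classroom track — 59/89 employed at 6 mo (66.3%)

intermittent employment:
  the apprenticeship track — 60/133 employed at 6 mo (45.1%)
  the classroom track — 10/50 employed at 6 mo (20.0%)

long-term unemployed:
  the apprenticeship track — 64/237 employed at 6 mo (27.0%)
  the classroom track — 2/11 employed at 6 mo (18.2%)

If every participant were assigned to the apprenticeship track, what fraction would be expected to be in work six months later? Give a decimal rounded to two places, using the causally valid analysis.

The stratified and pooled comparisons disagree (the apprenticeship track wins within each prior employment history; the classroom track wins overall), so the answer turns on the causal role of prior employment history.
Here prior employment history is a common cause — it drives both which programme a case falls under and the outcome. The crude comparison mixes populations; the stratum-specific rates are the causally relevant ones.
Standardising the apprenticeship track to the population prior employment history mix: 0.216·23/30 + 0.333·60/133 + 0.451·64/237 = 0.438.

0.44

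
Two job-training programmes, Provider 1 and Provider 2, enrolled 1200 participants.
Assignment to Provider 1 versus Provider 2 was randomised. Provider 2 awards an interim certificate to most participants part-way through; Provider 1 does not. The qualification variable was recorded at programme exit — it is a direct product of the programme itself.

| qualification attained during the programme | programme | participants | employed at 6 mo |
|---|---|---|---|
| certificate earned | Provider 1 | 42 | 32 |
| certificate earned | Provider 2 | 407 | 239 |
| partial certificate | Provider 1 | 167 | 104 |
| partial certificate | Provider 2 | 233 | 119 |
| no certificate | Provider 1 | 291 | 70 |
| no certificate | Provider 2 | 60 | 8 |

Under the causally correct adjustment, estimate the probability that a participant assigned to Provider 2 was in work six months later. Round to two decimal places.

The qualification attained during the programme-specific comparison favours Provider 1 throughout, but the pooled figures favour Provider 2. The question is whether to condition on qualification attained during the programme.
Because the programme influences qualification attained during the programme, qualification attained during the programme is a post-treatment mediator, not a confounder. Stratifying on it would bias the estimate; the causal effect is the crude pooled difference.
So P(outcome | do(Provider 2)) is just the pooled rate for Provider 2: 366/700 = 0.523.

0.52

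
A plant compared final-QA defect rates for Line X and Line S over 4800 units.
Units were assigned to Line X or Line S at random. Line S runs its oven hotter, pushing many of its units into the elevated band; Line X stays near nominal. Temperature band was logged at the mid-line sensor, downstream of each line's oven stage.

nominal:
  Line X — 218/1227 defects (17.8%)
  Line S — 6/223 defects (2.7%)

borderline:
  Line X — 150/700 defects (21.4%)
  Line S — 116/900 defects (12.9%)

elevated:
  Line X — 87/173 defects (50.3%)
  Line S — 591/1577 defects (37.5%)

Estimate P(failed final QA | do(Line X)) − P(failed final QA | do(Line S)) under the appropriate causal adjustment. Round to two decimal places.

-0.05

Line S is lower inside every in-process temperature band stratum but Line X is lower in aggregate. Whether to stratify depends on how in-process temperature band relates to the line.
The distribution of in-process temperature band is itself part of what the line does — it is an intermediate outcome. Holding it fixed would remove that part of the effect; the total effect is the pooled difference.
The causal difference is the pooled difference: 0.217 − 0.264 = -0.047.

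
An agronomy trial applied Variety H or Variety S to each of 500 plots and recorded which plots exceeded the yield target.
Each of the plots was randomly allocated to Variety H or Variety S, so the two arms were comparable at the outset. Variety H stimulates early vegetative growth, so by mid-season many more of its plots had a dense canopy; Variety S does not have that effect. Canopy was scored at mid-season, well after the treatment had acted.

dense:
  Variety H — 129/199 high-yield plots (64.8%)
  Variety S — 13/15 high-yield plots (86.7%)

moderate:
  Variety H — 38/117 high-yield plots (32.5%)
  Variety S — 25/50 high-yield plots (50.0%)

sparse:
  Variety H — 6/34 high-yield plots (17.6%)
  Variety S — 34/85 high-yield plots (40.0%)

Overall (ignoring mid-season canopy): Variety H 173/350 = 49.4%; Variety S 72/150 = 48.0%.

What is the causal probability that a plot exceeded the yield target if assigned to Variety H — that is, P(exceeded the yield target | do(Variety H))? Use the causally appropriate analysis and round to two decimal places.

0.49

The mid-season canopy-specific comparison favours Variety S throughout, but the pooled figures favour Variety H. The question is whether to condition on mid-season canopy.
Mid-season canopy is recorded after the variety and is itself shifted by it — it sits on the causal path from variety to outcome. Conditioning on a mediator would strip out part of the effect we want; the pooled comparison gives the total causal effect.
So P(outcome | do(Variety H)) is just the pooled rate for Variety H: 173/350 = 0.494.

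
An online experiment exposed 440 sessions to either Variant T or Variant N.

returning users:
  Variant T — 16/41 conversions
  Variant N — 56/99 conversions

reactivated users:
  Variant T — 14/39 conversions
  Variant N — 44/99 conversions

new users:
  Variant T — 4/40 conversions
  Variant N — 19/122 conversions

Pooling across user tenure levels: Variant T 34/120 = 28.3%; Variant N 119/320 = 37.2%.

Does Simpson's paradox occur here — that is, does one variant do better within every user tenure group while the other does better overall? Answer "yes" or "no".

no

Within each user tenure level (returning users 39.0% vs 56.6%; reactivated users 35.9% vs 44.4%; new users 10.0% vs 15.6%), Variant N has the higher rate every time. Pooled: 28.3% vs 37.2% — Variant N has the higher rate overall. They agree.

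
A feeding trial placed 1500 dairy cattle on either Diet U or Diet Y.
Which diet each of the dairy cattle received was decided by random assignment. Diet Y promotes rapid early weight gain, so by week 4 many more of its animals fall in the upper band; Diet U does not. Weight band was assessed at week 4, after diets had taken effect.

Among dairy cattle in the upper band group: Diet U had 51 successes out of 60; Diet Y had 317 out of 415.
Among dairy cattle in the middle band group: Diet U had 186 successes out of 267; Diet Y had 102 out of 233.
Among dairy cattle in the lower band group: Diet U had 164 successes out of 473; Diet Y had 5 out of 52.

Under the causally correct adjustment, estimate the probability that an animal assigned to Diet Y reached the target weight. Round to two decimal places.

Diet U is higher inside every week-4 weight band stratum but Diet Y is higher in aggregate. Whether to stratify depends on how week-4 weight band relates to the diet.
Stratifying would compare diets among dairy cattle the diets themselves sorted into week-4 weight band groups — a form of selection on an intermediate. The unconditioned pooled rates give the total causal effect.
So P(outcome | do(Diet Y)) is just the pooled rate for Diet Y: 424/700 = 0.606.

0.61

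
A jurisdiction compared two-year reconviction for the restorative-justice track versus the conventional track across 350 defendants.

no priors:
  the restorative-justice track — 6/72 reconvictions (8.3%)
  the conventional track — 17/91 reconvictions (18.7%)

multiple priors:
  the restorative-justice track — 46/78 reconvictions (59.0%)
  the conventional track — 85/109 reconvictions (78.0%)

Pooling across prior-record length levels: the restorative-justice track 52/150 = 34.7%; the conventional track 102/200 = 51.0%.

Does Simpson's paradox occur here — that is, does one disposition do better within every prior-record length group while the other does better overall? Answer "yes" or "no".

Within each prior-record length level (no priors 8.3% vs 18.7%; multiple priors 59.0% vs 78.0%), the restorative-justice track has the lower rate every time. Pooled: 34.7% vs 51.0% — the restorative-justice track has the lower rate overall. They agree.

no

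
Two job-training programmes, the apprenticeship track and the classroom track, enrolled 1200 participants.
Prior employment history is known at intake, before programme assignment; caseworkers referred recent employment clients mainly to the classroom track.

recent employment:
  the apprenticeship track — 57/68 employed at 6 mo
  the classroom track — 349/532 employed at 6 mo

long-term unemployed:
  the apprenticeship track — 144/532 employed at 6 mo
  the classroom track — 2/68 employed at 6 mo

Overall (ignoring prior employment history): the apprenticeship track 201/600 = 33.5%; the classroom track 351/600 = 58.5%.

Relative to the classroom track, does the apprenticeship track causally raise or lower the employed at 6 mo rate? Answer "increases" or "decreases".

increases

The imbalance in prior employment history arose from how participants were allocated, not from anything the programme did; and prior employment history independently affects the outcome. The pooled gap is confounded — condition on prior employment history.
Within each level — recent employment: 83.8% vs 65.6%; long-term unemployed: 27.1% vs 2.9% — the apprenticeship track is higher every time.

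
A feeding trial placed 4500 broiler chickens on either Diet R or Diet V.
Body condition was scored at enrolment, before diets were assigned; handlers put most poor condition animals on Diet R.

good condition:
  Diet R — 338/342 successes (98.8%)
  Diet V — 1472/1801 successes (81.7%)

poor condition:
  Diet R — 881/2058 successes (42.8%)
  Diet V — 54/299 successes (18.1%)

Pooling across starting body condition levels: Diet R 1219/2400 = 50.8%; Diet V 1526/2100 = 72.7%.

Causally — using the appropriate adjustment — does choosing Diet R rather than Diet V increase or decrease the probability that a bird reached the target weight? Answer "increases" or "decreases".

increases

Diet R is higher inside every starting body condition stratum but Diet V is higher in aggregate. Whether to stratify depends on how starting body condition relates to the diet.
The imbalance in starting body condition arose from how broiler chickens were allocated, not from anything the diet did; and starting body condition independently affects the outcome. The pooled gap is confounded — condition on starting body condition.
Within each level — good condition: 98.8% vs 81.7%; poor condition: 42.8% vs 18.1% — Diet R is higher every time.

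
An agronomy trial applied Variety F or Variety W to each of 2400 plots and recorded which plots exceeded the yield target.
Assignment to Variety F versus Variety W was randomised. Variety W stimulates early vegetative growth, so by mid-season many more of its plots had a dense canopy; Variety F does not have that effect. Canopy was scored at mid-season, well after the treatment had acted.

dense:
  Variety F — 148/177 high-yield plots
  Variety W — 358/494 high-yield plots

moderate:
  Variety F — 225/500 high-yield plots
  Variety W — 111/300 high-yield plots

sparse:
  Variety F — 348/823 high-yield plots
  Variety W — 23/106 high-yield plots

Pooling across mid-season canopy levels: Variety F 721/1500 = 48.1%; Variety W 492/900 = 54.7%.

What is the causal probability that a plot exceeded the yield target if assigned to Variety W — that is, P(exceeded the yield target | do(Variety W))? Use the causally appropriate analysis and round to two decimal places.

0.55

The stratified and pooled comparisons disagree (Variety F wins within each mid-season canopy; Variety W wins overall), so the answer turns on the causal role of mid-season canopy.
Mid-season canopy is downstream of the variety. One should not condition on a consequence of treatment, so the overall rates are the right comparison.
So P(outcome | do(Variety W)) is just the pooled rate for Variety W: 492/900 = 0.547.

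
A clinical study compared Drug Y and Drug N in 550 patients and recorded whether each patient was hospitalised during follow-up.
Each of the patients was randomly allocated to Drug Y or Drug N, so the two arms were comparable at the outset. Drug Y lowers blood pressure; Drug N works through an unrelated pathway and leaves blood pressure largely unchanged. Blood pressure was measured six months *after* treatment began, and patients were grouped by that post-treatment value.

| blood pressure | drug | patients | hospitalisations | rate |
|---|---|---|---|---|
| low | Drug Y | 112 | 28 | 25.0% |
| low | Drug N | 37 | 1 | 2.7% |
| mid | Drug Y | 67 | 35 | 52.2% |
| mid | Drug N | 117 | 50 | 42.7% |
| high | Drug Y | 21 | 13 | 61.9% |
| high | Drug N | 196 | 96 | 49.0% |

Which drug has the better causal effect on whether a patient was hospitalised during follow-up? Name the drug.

Blood pressure is downstream of the drug. One should not condition on a consequence of treatment, so the overall rates are the right comparison.
Pooled: Drug Y 38.0% vs Drug N 42.0%; Drug Y is lower overall.

Drug Y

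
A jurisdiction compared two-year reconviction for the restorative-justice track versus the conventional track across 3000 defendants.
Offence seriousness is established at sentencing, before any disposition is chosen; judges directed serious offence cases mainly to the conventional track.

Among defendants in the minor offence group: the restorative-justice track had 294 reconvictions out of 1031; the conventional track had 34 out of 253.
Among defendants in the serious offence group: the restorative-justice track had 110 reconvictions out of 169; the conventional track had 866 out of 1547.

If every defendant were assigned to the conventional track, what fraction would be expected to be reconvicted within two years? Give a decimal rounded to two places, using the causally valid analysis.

0.38

Offence seriousness satisfies the back-door criterion: it is not a descendant of the disposition, and it blocks the spurious path from disposition to outcome. Adjusting for it (i.e., using the within-offence seriousness rates) gives the causal effect.
Standardising the conventional track to the population offence seriousness mix: 0.428·34/253 + 0.572·866/1547 = 0.378.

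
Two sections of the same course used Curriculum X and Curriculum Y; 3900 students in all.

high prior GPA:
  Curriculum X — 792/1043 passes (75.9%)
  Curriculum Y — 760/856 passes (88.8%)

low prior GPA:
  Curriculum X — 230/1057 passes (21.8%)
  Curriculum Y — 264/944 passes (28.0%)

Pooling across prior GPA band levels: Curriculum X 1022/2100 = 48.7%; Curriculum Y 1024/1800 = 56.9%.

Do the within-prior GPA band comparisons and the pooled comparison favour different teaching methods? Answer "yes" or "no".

Within each prior GPA band level (high prior GPA 75.9% vs 88.8%; low prior GPA 21.8% vs 28.0%), Curriculum Y has the higher rate every time. Pooled: 48.7% vs 56.9% — Curriculum Y has the higher rate overall. They agree.

no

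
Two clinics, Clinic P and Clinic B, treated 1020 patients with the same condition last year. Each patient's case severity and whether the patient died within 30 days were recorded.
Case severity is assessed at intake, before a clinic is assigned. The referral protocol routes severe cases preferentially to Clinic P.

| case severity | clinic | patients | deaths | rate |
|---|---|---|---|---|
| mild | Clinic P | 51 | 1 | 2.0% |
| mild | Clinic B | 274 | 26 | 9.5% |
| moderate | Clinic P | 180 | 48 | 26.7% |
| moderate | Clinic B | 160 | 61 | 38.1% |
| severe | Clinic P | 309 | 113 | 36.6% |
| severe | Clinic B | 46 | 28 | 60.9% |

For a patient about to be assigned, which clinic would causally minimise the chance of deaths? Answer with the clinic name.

Clinic P

Nothing the clinic does changes case severity; the imbalance is an allocation artefact. With case severity also predicting the outcome, the pooled figure is confounded, and the within-stratum comparison is the causal one.
Within each level — mild: 2.0% vs 9.5%; moderate: 26.7% vs 38.1%; severe: 36.6% vs 60.9% — Clinic P is lower every time.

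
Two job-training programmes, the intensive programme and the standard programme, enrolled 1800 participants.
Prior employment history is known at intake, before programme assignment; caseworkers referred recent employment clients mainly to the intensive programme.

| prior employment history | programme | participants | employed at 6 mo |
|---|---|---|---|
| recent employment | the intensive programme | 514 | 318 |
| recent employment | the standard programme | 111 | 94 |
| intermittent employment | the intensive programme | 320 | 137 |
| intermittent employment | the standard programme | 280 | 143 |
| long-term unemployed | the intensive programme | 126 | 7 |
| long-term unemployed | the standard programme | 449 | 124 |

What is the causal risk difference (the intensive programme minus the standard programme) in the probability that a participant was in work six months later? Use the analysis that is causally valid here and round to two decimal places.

Since prior employment history is a pre-existing factor (not a product of the programme) and it affects the outcome on its own, it is a confounder. The stratified rates, not the pooled rate, identify the causal effect.
Adjusting over the population distribution of prior employment history: 0.347·(0.619−0.847) + 0.333·(0.428−0.511) + 0.319·(0.056−0.276) = -0.177.

-0.18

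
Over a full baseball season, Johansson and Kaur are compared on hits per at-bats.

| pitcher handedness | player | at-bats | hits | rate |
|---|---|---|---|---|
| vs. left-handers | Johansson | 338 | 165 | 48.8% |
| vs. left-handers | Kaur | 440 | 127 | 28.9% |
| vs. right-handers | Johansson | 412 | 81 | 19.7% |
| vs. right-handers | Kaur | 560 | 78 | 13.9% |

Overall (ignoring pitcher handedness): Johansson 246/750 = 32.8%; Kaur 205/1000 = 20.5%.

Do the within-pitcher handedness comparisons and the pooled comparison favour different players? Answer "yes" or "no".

Within each pitcher handedness level (vs. left-handers 48.8% vs 28.9%; vs. right-handers 19.7% vs 13.9%), Johansson has the higher rate every time. Pooled: 32.8% vs 20.5% — Johansson has the higher rate overall. They agree.

no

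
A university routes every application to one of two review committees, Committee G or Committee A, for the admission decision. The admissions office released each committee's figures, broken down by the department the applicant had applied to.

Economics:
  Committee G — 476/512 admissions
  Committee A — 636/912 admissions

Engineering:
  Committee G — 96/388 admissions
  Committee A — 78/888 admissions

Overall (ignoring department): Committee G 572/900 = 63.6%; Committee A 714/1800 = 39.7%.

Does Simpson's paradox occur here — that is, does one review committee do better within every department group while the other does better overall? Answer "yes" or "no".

no

Within each department level (Economics 93.0% vs 69.7%; Engineering 24.7% vs 8.8%), Committee G has the higher rate every time. Pooled: 63.6% vs 39.7% — Committee G has the higher rate overall. They agree.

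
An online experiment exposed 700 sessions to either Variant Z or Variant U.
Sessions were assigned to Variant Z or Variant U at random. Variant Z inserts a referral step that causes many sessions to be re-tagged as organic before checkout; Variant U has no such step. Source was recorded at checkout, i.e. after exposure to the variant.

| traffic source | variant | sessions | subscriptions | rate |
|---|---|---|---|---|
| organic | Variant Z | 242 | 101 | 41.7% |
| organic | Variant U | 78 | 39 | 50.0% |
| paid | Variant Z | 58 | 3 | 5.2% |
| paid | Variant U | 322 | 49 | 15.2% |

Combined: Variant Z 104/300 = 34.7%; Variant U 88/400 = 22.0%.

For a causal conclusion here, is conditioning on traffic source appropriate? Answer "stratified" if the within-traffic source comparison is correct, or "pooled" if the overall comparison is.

Traffic source lies on the pathway variant → traffic source → outcome, so adjusting for it blocks the indirect effect. For the total causal effect of variant, use the unadjusted pooled rates.
Pooled: Variant Z 34.7% vs Variant U 22.0%; Variant Z is higher overall.

pooled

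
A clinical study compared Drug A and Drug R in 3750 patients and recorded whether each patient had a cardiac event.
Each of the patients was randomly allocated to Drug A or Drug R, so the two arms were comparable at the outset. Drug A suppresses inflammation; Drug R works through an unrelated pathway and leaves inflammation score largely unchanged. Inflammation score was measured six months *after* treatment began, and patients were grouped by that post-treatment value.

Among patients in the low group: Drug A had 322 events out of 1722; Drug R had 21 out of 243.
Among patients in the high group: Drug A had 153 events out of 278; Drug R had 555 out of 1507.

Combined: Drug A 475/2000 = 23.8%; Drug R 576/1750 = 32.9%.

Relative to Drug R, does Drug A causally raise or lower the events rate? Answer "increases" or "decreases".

Drug R is lower inside every inflammation score stratum but Drug A is lower in aggregate. Whether to stratify depends on how inflammation score relates to the drug.
Because the drug influences inflammation score, inflammation score is a post-treatment mediator, not a confounder. Stratifying on it would bias the estimate; the causal effect is the crude pooled difference.
Pooled: Drug A 23.8% vs Drug R 32.9%; Drug A is lower overall.

decreases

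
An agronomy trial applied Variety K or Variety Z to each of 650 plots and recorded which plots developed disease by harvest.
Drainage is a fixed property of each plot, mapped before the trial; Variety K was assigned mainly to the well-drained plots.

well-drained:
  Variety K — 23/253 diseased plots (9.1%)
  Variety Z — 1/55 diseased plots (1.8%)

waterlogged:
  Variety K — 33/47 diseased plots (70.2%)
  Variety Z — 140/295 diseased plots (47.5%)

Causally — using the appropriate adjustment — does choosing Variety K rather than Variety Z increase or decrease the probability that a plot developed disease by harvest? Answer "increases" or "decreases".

increases

The stratified and pooled comparisons disagree (Variety Z wins within each field drainage; Variety K wins overall), so the answer turns on the causal role of field drainage.
Field drainage differs across varietys for reasons unrelated to any effect of the variety itself, and it separately predicts the outcome — a classic confounder. We must compare within field drainage levels.
Within each level — well-drained: 9.1% vs 1.8%; waterlogged: 70.2% vs 47.5% — Variety Z is lower every time.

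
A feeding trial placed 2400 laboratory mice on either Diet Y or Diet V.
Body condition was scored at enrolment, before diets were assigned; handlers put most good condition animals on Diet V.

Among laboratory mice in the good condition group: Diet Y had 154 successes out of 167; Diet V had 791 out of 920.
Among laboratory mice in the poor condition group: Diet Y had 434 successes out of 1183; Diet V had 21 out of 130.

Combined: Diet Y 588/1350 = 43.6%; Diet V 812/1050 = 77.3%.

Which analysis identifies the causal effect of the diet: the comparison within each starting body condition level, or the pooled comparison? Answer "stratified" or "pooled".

Diet Y is higher inside every starting body condition stratum but Diet V is higher in aggregate. Whether to stratify depends on how starting body condition relates to the diet.
The imbalance in starting body condition arose from how laboratory mice were allocated, not from anything the diet did; and starting body condition independently affects the outcome. The pooled gap is confounded — condition on starting body condition.
Within each level — good condition: 92.2% vs 86.0%; poor condition: 36.7% vs 16.2% — Diet Y is higher every time.

stratified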